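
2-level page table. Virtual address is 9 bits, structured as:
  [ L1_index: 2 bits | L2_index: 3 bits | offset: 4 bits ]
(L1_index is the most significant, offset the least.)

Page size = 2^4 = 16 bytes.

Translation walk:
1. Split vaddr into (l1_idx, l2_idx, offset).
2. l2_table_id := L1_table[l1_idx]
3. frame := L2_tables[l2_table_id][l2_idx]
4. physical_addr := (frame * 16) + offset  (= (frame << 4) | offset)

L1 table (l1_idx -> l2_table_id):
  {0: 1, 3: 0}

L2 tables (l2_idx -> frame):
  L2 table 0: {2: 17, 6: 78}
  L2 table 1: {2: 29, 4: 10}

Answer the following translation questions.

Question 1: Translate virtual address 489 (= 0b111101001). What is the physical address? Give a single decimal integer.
Answer: 1257

Derivation:
vaddr = 489 = 0b111101001
Split: l1_idx=3, l2_idx=6, offset=9
L1[3] = 0
L2[0][6] = 78
paddr = 78 * 16 + 9 = 1257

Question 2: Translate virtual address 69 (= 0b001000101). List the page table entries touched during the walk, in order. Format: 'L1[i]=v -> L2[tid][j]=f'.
vaddr = 69 = 0b001000101
Split: l1_idx=0, l2_idx=4, offset=5

Answer: L1[0]=1 -> L2[1][4]=10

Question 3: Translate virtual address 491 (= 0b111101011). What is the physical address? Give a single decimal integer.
Answer: 1259

Derivation:
vaddr = 491 = 0b111101011
Split: l1_idx=3, l2_idx=6, offset=11
L1[3] = 0
L2[0][6] = 78
paddr = 78 * 16 + 11 = 1259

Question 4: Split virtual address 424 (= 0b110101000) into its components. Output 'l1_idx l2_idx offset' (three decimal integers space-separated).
Answer: 3 2 8

Derivation:
vaddr = 424 = 0b110101000
  top 2 bits -> l1_idx = 3
  next 3 bits -> l2_idx = 2
  bottom 4 bits -> offset = 8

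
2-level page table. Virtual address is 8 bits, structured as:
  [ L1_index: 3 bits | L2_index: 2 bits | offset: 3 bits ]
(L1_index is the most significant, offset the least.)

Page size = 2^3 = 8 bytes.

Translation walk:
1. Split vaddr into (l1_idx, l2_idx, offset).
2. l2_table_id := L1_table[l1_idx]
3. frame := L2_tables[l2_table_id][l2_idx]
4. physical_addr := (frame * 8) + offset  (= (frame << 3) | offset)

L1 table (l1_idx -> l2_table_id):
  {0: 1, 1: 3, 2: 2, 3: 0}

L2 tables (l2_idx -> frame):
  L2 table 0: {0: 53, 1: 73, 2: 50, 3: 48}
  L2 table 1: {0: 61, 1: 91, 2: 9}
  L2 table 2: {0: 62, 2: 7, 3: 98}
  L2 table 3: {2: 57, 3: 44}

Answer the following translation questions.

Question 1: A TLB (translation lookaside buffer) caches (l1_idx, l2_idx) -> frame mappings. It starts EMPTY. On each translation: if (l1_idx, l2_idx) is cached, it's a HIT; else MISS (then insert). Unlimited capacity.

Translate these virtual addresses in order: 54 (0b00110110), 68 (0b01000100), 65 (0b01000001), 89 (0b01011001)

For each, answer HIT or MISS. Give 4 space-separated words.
vaddr=54: (1,2) not in TLB -> MISS, insert
vaddr=68: (2,0) not in TLB -> MISS, insert
vaddr=65: (2,0) in TLB -> HIT
vaddr=89: (2,3) not in TLB -> MISS, insert

Answer: MISS MISS HIT MISS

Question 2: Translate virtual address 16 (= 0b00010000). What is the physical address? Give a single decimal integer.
Answer: 72

Derivation:
vaddr = 16 = 0b00010000
Split: l1_idx=0, l2_idx=2, offset=0
L1[0] = 1
L2[1][2] = 9
paddr = 9 * 8 + 0 = 72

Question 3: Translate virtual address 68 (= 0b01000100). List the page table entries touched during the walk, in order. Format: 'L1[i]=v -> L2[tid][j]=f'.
Answer: L1[2]=2 -> L2[2][0]=62

Derivation:
vaddr = 68 = 0b01000100
Split: l1_idx=2, l2_idx=0, offset=4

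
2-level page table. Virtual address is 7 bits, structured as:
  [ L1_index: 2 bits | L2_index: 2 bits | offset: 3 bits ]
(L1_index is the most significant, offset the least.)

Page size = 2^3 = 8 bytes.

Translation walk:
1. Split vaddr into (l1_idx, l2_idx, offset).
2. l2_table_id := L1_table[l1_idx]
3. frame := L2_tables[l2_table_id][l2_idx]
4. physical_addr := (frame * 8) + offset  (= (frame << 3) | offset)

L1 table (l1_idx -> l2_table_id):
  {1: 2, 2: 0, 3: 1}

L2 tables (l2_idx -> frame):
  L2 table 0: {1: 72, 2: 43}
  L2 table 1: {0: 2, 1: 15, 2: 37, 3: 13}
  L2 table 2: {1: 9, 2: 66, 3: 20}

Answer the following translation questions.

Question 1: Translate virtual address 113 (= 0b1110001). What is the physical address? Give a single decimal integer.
vaddr = 113 = 0b1110001
Split: l1_idx=3, l2_idx=2, offset=1
L1[3] = 1
L2[1][2] = 37
paddr = 37 * 8 + 1 = 297

Answer: 297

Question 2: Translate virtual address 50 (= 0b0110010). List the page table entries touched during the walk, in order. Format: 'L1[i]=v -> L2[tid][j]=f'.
Answer: L1[1]=2 -> L2[2][2]=66

Derivation:
vaddr = 50 = 0b0110010
Split: l1_idx=1, l2_idx=2, offset=2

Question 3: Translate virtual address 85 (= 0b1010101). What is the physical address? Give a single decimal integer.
Answer: 349

Derivation:
vaddr = 85 = 0b1010101
Split: l1_idx=2, l2_idx=2, offset=5
L1[2] = 0
L2[0][2] = 43
paddr = 43 * 8 + 5 = 349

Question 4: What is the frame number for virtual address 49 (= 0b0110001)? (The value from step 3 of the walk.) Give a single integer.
vaddr = 49: l1_idx=1, l2_idx=2
L1[1] = 2; L2[2][2] = 66

Answer: 66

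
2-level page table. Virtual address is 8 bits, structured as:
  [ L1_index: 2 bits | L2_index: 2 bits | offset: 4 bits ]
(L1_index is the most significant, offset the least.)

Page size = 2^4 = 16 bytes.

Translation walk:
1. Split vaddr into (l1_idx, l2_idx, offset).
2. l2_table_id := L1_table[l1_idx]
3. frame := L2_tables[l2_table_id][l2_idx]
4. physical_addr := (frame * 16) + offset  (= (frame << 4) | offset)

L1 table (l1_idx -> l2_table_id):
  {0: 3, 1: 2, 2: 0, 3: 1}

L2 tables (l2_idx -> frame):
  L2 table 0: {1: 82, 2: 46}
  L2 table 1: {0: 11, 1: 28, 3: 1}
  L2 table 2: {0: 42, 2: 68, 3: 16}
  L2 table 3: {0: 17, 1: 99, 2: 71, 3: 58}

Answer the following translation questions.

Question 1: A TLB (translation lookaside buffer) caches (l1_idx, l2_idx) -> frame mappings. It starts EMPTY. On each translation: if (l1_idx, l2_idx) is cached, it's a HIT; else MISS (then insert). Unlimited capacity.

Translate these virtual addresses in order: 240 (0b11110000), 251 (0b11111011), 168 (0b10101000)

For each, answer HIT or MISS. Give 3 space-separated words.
Answer: MISS HIT MISS

Derivation:
vaddr=240: (3,3) not in TLB -> MISS, insert
vaddr=251: (3,3) in TLB -> HIT
vaddr=168: (2,2) not in TLB -> MISS, insert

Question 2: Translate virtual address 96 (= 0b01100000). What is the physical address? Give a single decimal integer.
Answer: 1088

Derivation:
vaddr = 96 = 0b01100000
Split: l1_idx=1, l2_idx=2, offset=0
L1[1] = 2
L2[2][2] = 68
paddr = 68 * 16 + 0 = 1088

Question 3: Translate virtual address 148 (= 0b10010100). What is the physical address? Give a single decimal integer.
vaddr = 148 = 0b10010100
Split: l1_idx=2, l2_idx=1, offset=4
L1[2] = 0
L2[0][1] = 82
paddr = 82 * 16 + 4 = 1316

Answer: 1316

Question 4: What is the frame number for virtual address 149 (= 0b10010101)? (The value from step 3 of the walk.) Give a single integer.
vaddr = 149: l1_idx=2, l2_idx=1
L1[2] = 0; L2[0][1] = 82

Answer: 82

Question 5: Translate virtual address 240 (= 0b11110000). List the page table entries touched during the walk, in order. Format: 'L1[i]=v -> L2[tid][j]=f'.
vaddr = 240 = 0b11110000
Split: l1_idx=3, l2_idx=3, offset=0

Answer: L1[3]=1 -> L2[1][3]=1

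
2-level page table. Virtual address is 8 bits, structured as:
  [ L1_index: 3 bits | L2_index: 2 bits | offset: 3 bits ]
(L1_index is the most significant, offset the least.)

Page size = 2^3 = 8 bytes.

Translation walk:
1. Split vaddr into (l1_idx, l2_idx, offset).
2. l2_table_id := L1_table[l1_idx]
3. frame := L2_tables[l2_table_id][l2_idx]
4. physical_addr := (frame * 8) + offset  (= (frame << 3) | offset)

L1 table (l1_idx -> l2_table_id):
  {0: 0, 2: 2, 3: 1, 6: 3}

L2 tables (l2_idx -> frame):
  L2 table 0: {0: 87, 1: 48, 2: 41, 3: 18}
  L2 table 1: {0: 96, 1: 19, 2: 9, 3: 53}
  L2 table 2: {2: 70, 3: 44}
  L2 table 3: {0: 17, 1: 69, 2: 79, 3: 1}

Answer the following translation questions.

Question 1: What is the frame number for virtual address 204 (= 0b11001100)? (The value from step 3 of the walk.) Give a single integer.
Answer: 69

Derivation:
vaddr = 204: l1_idx=6, l2_idx=1
L1[6] = 3; L2[3][1] = 69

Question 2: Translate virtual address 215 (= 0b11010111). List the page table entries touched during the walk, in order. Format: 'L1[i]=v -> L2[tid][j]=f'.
vaddr = 215 = 0b11010111
Split: l1_idx=6, l2_idx=2, offset=7

Answer: L1[6]=3 -> L2[3][2]=79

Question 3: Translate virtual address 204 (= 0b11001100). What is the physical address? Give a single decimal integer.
vaddr = 204 = 0b11001100
Split: l1_idx=6, l2_idx=1, offset=4
L1[6] = 3
L2[3][1] = 69
paddr = 69 * 8 + 4 = 556

Answer: 556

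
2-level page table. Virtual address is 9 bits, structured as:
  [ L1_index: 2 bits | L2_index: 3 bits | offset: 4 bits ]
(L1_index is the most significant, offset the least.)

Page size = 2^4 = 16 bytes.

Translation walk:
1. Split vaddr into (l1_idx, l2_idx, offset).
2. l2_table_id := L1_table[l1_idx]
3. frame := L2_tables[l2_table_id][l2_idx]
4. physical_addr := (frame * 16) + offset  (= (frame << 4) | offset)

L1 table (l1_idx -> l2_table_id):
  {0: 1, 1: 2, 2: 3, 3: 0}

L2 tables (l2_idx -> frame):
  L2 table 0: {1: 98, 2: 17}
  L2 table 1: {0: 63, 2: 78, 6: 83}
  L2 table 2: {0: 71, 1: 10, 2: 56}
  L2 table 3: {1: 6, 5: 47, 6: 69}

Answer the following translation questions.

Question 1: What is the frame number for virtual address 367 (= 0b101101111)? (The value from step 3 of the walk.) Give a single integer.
Answer: 69

Derivation:
vaddr = 367: l1_idx=2, l2_idx=6
L1[2] = 3; L2[3][6] = 69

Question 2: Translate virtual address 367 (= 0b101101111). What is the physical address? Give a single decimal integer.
vaddr = 367 = 0b101101111
Split: l1_idx=2, l2_idx=6, offset=15
L1[2] = 3
L2[3][6] = 69
paddr = 69 * 16 + 15 = 1119

Answer: 1119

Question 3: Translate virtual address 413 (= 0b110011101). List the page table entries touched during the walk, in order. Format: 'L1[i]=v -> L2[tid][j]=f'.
Answer: L1[3]=0 -> L2[0][1]=98

Derivation:
vaddr = 413 = 0b110011101
Split: l1_idx=3, l2_idx=1, offset=13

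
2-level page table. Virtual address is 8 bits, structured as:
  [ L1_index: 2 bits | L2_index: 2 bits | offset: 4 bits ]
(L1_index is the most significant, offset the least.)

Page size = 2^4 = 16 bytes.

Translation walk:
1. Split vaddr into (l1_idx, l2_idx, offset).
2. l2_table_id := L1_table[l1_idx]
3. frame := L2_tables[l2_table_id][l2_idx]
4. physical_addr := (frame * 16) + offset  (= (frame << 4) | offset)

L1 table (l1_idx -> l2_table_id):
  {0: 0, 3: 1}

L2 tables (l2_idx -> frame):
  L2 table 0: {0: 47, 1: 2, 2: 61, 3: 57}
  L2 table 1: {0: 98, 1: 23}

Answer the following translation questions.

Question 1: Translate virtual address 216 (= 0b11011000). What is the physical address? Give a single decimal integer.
vaddr = 216 = 0b11011000
Split: l1_idx=3, l2_idx=1, offset=8
L1[3] = 1
L2[1][1] = 23
paddr = 23 * 16 + 8 = 376

Answer: 376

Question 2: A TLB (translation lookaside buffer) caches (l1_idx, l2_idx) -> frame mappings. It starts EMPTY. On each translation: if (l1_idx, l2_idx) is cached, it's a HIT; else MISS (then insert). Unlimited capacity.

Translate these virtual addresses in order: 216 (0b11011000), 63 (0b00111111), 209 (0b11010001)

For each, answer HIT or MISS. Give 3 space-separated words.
Answer: MISS MISS HIT

Derivation:
vaddr=216: (3,1) not in TLB -> MISS, insert
vaddr=63: (0,3) not in TLB -> MISS, insert
vaddr=209: (3,1) in TLB -> HIT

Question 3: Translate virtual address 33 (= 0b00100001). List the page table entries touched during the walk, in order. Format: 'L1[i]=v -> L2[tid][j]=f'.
Answer: L1[0]=0 -> L2[0][2]=61

Derivation:
vaddr = 33 = 0b00100001
Split: l1_idx=0, l2_idx=2, offset=1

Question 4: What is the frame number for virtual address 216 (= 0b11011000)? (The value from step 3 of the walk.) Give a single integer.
Answer: 23

Derivation:
vaddr = 216: l1_idx=3, l2_idx=1
L1[3] = 1; L2[1][1] = 23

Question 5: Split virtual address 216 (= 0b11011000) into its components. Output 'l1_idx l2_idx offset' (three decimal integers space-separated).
vaddr = 216 = 0b11011000
  top 2 bits -> l1_idx = 3
  next 2 bits -> l2_idx = 1
  bottom 4 bits -> offset = 8

Answer: 3 1 8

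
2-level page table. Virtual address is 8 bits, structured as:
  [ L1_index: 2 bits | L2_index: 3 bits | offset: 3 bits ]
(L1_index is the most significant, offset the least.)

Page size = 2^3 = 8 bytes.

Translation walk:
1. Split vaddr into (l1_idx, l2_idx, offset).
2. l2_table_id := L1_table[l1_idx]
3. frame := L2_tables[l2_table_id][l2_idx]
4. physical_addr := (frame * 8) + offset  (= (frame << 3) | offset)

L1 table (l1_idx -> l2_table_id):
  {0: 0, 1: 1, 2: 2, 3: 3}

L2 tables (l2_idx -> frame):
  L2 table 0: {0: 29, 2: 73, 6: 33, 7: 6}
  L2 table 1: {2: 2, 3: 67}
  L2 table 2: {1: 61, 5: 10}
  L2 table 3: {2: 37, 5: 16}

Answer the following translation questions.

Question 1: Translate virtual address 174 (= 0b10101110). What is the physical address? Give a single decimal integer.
vaddr = 174 = 0b10101110
Split: l1_idx=2, l2_idx=5, offset=6
L1[2] = 2
L2[2][5] = 10
paddr = 10 * 8 + 6 = 86

Answer: 86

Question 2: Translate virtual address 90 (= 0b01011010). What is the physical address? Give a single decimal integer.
vaddr = 90 = 0b01011010
Split: l1_idx=1, l2_idx=3, offset=2
L1[1] = 1
L2[1][3] = 67
paddr = 67 * 8 + 2 = 538

Answer: 538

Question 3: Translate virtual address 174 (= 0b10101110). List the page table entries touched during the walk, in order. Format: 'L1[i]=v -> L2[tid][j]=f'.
Answer: L1[2]=2 -> L2[2][5]=10

Derivation:
vaddr = 174 = 0b10101110
Split: l1_idx=2, l2_idx=5, offset=6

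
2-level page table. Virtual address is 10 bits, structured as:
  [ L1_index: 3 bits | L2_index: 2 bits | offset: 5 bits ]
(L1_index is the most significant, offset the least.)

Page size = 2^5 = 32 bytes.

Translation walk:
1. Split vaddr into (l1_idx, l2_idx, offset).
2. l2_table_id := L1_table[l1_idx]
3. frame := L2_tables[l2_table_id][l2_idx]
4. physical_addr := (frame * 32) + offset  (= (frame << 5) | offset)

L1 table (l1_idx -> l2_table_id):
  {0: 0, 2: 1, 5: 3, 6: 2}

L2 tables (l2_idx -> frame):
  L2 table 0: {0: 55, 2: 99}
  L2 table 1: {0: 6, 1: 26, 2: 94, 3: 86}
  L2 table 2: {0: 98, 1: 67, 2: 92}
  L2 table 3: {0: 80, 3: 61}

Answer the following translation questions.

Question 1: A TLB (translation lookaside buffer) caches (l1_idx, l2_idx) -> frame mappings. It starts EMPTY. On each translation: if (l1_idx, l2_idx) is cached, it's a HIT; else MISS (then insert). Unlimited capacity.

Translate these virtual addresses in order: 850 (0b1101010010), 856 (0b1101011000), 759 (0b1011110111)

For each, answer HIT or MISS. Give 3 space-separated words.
vaddr=850: (6,2) not in TLB -> MISS, insert
vaddr=856: (6,2) in TLB -> HIT
vaddr=759: (5,3) not in TLB -> MISS, insert

Answer: MISS HIT MISS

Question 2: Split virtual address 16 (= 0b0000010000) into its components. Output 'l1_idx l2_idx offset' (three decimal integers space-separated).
vaddr = 16 = 0b0000010000
  top 3 bits -> l1_idx = 0
  next 2 bits -> l2_idx = 0
  bottom 5 bits -> offset = 16

Answer: 0 0 16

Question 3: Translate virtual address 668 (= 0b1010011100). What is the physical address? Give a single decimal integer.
Answer: 2588

Derivation:
vaddr = 668 = 0b1010011100
Split: l1_idx=5, l2_idx=0, offset=28
L1[5] = 3
L2[3][0] = 80
paddr = 80 * 32 + 28 = 2588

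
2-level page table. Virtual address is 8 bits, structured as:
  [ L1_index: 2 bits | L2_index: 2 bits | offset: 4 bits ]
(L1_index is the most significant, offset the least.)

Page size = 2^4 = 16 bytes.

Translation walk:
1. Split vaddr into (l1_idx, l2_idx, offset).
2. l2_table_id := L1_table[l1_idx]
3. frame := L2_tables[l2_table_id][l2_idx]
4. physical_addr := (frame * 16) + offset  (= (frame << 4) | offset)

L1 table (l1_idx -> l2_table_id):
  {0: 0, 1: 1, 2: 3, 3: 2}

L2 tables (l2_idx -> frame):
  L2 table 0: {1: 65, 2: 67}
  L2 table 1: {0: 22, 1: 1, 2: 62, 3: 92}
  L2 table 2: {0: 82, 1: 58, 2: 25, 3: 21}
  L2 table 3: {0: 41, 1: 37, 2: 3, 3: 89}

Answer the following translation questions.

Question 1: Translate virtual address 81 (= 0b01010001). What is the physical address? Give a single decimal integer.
Answer: 17

Derivation:
vaddr = 81 = 0b01010001
Split: l1_idx=1, l2_idx=1, offset=1
L1[1] = 1
L2[1][1] = 1
paddr = 1 * 16 + 1 = 17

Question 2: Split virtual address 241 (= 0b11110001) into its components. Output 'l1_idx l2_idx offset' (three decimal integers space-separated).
vaddr = 241 = 0b11110001
  top 2 bits -> l1_idx = 3
  next 2 bits -> l2_idx = 3
  bottom 4 bits -> offset = 1

Answer: 3 3 1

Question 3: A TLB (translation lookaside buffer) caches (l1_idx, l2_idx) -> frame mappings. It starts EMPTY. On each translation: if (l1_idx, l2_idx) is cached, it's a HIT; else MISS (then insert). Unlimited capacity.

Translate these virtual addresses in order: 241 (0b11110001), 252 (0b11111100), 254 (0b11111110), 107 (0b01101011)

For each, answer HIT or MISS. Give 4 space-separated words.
vaddr=241: (3,3) not in TLB -> MISS, insert
vaddr=252: (3,3) in TLB -> HIT
vaddr=254: (3,3) in TLB -> HIT
vaddr=107: (1,2) not in TLB -> MISS, insert

Answer: MISS HIT HIT MISS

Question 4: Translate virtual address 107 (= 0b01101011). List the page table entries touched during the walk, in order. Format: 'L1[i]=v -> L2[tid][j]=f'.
vaddr = 107 = 0b01101011
Split: l1_idx=1, l2_idx=2, offset=11

Answer: L1[1]=1 -> L2[1][2]=62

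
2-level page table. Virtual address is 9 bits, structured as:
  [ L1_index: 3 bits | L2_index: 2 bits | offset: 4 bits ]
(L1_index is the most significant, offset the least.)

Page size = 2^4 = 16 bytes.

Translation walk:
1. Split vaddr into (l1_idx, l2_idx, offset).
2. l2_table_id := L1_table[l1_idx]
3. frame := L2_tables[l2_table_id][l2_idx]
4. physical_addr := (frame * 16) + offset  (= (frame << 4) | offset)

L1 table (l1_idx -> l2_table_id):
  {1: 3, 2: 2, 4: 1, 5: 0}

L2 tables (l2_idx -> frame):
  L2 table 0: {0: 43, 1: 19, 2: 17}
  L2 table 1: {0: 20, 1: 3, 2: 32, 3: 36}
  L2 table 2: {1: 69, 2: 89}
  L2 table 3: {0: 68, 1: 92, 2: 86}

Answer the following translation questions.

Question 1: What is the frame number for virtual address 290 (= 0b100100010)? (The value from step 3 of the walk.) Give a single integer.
vaddr = 290: l1_idx=4, l2_idx=2
L1[4] = 1; L2[1][2] = 32

Answer: 32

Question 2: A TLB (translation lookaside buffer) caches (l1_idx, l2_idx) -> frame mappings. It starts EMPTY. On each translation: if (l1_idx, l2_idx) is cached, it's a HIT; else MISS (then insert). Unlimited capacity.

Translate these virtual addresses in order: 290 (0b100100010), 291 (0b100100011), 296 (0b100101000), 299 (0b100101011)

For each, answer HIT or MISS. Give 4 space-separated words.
Answer: MISS HIT HIT HIT

Derivation:
vaddr=290: (4,2) not in TLB -> MISS, insert
vaddr=291: (4,2) in TLB -> HIT
vaddr=296: (4,2) in TLB -> HIT
vaddr=299: (4,2) in TLB -> HIT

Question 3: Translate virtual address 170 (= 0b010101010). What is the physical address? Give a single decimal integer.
Answer: 1434

Derivation:
vaddr = 170 = 0b010101010
Split: l1_idx=2, l2_idx=2, offset=10
L1[2] = 2
L2[2][2] = 89
paddr = 89 * 16 + 10 = 1434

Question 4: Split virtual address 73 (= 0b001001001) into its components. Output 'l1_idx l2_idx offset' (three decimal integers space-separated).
Answer: 1 0 9

Derivation:
vaddr = 73 = 0b001001001
  top 3 bits -> l1_idx = 1
  next 2 bits -> l2_idx = 0
  bottom 4 bits -> offset = 9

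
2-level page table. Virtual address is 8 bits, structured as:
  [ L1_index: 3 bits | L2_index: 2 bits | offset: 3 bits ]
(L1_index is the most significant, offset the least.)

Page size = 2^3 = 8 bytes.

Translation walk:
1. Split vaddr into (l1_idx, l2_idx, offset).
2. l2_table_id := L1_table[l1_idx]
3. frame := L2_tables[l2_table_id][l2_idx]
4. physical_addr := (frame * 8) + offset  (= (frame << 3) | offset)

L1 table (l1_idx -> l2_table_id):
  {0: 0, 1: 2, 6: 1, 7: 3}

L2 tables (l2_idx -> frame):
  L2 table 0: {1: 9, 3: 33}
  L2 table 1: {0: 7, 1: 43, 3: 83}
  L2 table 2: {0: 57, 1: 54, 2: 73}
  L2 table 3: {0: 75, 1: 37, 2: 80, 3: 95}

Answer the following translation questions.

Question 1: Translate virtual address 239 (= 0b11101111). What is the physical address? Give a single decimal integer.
Answer: 303

Derivation:
vaddr = 239 = 0b11101111
Split: l1_idx=7, l2_idx=1, offset=7
L1[7] = 3
L2[3][1] = 37
paddr = 37 * 8 + 7 = 303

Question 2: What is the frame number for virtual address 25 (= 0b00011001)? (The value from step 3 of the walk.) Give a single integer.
Answer: 33

Derivation:
vaddr = 25: l1_idx=0, l2_idx=3
L1[0] = 0; L2[0][3] = 33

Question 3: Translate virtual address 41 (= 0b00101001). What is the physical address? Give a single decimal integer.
vaddr = 41 = 0b00101001
Split: l1_idx=1, l2_idx=1, offset=1
L1[1] = 2
L2[2][1] = 54
paddr = 54 * 8 + 1 = 433

Answer: 433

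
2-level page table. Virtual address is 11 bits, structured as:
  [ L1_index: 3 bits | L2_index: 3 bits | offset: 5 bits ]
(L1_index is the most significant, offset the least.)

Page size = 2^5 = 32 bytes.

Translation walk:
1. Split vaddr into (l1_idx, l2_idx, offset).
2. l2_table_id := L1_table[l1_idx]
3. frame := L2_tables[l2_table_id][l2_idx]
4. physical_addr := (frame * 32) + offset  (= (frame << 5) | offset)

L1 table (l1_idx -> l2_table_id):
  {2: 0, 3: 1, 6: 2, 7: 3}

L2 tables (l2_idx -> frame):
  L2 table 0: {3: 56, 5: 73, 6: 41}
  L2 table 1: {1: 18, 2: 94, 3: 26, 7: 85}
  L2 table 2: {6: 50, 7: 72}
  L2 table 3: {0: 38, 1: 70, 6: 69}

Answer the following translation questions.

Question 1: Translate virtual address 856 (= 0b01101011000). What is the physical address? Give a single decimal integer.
Answer: 3032

Derivation:
vaddr = 856 = 0b01101011000
Split: l1_idx=3, l2_idx=2, offset=24
L1[3] = 1
L2[1][2] = 94
paddr = 94 * 32 + 24 = 3032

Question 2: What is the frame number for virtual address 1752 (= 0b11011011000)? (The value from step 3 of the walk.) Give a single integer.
Answer: 50

Derivation:
vaddr = 1752: l1_idx=6, l2_idx=6
L1[6] = 2; L2[2][6] = 50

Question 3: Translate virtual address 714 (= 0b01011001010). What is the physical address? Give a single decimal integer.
Answer: 1322

Derivation:
vaddr = 714 = 0b01011001010
Split: l1_idx=2, l2_idx=6, offset=10
L1[2] = 0
L2[0][6] = 41
paddr = 41 * 32 + 10 = 1322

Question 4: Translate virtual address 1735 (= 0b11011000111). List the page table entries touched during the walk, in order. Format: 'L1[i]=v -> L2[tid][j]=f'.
Answer: L1[6]=2 -> L2[2][6]=50

Derivation:
vaddr = 1735 = 0b11011000111
Split: l1_idx=6, l2_idx=6, offset=7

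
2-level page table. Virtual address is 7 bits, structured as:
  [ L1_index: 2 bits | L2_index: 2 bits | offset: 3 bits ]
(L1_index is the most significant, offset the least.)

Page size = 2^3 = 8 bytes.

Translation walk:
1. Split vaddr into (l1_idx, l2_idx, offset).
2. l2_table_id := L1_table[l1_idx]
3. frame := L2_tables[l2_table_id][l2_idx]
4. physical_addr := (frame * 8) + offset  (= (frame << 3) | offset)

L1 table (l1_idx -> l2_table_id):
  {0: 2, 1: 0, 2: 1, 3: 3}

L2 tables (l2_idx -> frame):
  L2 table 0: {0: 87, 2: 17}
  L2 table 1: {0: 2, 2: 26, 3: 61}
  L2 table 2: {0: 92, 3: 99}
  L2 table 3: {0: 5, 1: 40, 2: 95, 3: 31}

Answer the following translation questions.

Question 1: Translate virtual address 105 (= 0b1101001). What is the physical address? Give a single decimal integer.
Answer: 321

Derivation:
vaddr = 105 = 0b1101001
Split: l1_idx=3, l2_idx=1, offset=1
L1[3] = 3
L2[3][1] = 40
paddr = 40 * 8 + 1 = 321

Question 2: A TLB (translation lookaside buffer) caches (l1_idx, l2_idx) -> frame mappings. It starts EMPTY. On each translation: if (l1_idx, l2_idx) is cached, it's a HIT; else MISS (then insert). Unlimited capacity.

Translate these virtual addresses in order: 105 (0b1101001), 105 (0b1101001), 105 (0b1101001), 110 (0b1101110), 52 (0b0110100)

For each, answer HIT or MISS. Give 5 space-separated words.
Answer: MISS HIT HIT HIT MISS

Derivation:
vaddr=105: (3,1) not in TLB -> MISS, insert
vaddr=105: (3,1) in TLB -> HIT
vaddr=105: (3,1) in TLB -> HIT
vaddr=110: (3,1) in TLB -> HIT
vaddr=52: (1,2) not in TLB -> MISS, insert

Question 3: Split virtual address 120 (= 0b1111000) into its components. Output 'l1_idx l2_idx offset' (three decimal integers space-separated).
Answer: 3 3 0

Derivation:
vaddr = 120 = 0b1111000
  top 2 bits -> l1_idx = 3
  next 2 bits -> l2_idx = 3
  bottom 3 bits -> offset = 0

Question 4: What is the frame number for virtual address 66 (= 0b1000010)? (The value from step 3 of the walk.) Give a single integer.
Answer: 2

Derivation:
vaddr = 66: l1_idx=2, l2_idx=0
L1[2] = 1; L2[1][0] = 2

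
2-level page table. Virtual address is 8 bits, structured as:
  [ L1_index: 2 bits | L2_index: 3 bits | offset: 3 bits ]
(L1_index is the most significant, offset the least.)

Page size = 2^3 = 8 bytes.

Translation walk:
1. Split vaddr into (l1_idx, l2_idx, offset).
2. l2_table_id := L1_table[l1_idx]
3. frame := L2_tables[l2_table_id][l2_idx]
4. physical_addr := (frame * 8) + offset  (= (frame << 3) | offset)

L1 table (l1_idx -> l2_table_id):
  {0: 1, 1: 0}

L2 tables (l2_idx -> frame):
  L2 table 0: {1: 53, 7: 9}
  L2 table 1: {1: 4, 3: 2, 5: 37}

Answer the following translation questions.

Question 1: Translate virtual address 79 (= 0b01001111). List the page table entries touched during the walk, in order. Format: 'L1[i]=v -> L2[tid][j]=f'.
vaddr = 79 = 0b01001111
Split: l1_idx=1, l2_idx=1, offset=7

Answer: L1[1]=0 -> L2[0][1]=53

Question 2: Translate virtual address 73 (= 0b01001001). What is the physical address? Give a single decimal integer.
Answer: 425

Derivation:
vaddr = 73 = 0b01001001
Split: l1_idx=1, l2_idx=1, offset=1
L1[1] = 0
L2[0][1] = 53
paddr = 53 * 8 + 1 = 425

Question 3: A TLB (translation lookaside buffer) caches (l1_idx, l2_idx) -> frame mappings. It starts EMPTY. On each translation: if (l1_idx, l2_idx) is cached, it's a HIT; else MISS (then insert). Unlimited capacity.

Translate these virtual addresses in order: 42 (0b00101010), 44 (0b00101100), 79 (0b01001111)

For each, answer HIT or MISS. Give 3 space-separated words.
vaddr=42: (0,5) not in TLB -> MISS, insert
vaddr=44: (0,5) in TLB -> HIT
vaddr=79: (1,1) not in TLB -> MISS, insert

Answer: MISS HIT MISS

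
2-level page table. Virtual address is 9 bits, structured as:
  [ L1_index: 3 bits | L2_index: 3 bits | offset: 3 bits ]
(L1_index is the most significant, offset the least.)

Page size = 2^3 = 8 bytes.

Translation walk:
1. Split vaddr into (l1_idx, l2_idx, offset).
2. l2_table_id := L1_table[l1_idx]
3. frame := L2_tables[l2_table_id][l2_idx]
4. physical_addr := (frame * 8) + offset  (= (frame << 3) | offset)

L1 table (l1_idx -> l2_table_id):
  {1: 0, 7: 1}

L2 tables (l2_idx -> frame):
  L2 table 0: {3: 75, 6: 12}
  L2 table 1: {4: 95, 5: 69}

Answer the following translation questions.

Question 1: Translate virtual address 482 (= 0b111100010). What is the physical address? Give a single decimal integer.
Answer: 762

Derivation:
vaddr = 482 = 0b111100010
Split: l1_idx=7, l2_idx=4, offset=2
L1[7] = 1
L2[1][4] = 95
paddr = 95 * 8 + 2 = 762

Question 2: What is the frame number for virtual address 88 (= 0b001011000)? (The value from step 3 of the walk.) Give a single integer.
Answer: 75

Derivation:
vaddr = 88: l1_idx=1, l2_idx=3
L1[1] = 0; L2[0][3] = 75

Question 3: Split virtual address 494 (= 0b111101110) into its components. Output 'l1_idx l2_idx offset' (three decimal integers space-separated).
Answer: 7 5 6

Derivation:
vaddr = 494 = 0b111101110
  top 3 bits -> l1_idx = 7
  next 3 bits -> l2_idx = 5
  bottom 3 bits -> offset = 6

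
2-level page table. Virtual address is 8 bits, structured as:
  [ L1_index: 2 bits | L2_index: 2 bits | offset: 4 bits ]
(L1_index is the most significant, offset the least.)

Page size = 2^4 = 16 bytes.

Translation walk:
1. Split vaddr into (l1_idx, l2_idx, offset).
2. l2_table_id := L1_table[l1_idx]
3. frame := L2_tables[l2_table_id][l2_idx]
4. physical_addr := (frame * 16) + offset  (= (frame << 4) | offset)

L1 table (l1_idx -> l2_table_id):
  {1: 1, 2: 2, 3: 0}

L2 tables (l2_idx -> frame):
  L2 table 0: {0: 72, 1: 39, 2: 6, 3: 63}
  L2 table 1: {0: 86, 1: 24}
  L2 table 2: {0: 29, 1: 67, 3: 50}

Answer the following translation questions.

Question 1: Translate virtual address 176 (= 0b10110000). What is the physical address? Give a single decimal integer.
Answer: 800

Derivation:
vaddr = 176 = 0b10110000
Split: l1_idx=2, l2_idx=3, offset=0
L1[2] = 2
L2[2][3] = 50
paddr = 50 * 16 + 0 = 800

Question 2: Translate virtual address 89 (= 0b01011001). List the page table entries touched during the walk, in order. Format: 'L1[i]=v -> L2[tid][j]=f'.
Answer: L1[1]=1 -> L2[1][1]=24

Derivation:
vaddr = 89 = 0b01011001
Split: l1_idx=1, l2_idx=1, offset=9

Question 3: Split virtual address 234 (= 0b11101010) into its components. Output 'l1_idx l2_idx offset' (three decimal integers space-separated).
vaddr = 234 = 0b11101010
  top 2 bits -> l1_idx = 3
  next 2 bits -> l2_idx = 2
  bottom 4 bits -> offset = 10

Answer: 3 2 10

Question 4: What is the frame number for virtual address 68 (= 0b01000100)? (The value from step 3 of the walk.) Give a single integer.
Answer: 86

Derivation:
vaddr = 68: l1_idx=1, l2_idx=0
L1[1] = 1; L2[1][0] = 86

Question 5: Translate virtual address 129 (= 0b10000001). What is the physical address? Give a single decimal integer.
vaddr = 129 = 0b10000001
Split: l1_idx=2, l2_idx=0, offset=1
L1[2] = 2
L2[2][0] = 29
paddr = 29 * 16 + 1 = 465

Answer: 465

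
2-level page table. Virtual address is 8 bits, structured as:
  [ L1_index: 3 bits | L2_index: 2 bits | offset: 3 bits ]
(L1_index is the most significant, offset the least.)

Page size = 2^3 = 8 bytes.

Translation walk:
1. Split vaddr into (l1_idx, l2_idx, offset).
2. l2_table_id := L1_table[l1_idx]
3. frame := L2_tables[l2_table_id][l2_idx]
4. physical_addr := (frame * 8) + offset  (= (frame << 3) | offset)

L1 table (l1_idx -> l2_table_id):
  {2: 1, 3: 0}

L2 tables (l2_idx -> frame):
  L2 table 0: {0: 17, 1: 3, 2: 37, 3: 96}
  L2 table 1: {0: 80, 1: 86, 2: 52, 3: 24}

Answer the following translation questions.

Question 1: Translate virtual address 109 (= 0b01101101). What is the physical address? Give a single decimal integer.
Answer: 29

Derivation:
vaddr = 109 = 0b01101101
Split: l1_idx=3, l2_idx=1, offset=5
L1[3] = 0
L2[0][1] = 3
paddr = 3 * 8 + 5 = 29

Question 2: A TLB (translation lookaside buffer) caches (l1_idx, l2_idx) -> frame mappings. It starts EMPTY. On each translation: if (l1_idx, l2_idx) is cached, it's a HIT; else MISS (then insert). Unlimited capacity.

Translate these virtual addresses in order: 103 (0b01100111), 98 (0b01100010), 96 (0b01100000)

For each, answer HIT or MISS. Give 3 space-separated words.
vaddr=103: (3,0) not in TLB -> MISS, insert
vaddr=98: (3,0) in TLB -> HIT
vaddr=96: (3,0) in TLB -> HIT

Answer: MISS HIT HIT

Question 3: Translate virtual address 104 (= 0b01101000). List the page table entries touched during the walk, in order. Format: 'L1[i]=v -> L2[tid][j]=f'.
vaddr = 104 = 0b01101000
Split: l1_idx=3, l2_idx=1, offset=0

Answer: L1[3]=0 -> L2[0][1]=3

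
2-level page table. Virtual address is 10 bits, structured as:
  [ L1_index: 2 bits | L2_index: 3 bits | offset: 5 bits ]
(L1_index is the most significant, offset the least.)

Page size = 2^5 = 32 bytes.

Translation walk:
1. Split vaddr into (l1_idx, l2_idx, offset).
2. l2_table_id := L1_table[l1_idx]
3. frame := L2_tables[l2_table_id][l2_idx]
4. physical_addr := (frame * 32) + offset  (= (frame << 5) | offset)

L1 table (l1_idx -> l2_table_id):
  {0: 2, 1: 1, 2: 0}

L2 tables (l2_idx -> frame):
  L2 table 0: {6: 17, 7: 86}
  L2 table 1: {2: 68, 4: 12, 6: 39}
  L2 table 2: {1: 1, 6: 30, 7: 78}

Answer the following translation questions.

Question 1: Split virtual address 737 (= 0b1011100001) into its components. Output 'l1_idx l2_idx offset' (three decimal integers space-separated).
Answer: 2 7 1

Derivation:
vaddr = 737 = 0b1011100001
  top 2 bits -> l1_idx = 2
  next 3 bits -> l2_idx = 7
  bottom 5 bits -> offset = 1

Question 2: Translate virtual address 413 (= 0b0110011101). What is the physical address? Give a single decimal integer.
Answer: 413

Derivation:
vaddr = 413 = 0b0110011101
Split: l1_idx=1, l2_idx=4, offset=29
L1[1] = 1
L2[1][4] = 12
paddr = 12 * 32 + 29 = 413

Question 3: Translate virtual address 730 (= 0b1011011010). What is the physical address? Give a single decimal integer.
Answer: 570

Derivation:
vaddr = 730 = 0b1011011010
Split: l1_idx=2, l2_idx=6, offset=26
L1[2] = 0
L2[0][6] = 17
paddr = 17 * 32 + 26 = 570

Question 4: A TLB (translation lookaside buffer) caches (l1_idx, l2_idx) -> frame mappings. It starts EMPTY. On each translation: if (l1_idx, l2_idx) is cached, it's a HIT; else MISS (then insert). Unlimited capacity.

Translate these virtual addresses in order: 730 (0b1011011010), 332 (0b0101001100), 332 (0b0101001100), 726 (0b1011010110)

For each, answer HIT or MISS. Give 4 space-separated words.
vaddr=730: (2,6) not in TLB -> MISS, insert
vaddr=332: (1,2) not in TLB -> MISS, insert
vaddr=332: (1,2) in TLB -> HIT
vaddr=726: (2,6) in TLB -> HIT

Answer: MISS MISS HIT HIT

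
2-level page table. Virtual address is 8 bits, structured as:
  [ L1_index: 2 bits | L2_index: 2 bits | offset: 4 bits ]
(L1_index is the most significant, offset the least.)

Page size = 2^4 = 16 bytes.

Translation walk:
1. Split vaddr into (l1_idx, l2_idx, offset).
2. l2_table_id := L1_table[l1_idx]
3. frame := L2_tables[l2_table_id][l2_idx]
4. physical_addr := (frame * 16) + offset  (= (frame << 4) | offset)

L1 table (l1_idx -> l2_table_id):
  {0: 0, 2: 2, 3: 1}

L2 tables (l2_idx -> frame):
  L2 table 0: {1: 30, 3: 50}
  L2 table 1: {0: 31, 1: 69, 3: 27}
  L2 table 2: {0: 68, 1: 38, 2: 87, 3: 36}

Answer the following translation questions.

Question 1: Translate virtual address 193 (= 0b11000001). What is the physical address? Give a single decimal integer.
Answer: 497

Derivation:
vaddr = 193 = 0b11000001
Split: l1_idx=3, l2_idx=0, offset=1
L1[3] = 1
L2[1][0] = 31
paddr = 31 * 16 + 1 = 497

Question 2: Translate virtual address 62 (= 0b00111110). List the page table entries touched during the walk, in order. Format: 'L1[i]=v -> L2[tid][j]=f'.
vaddr = 62 = 0b00111110
Split: l1_idx=0, l2_idx=3, offset=14

Answer: L1[0]=0 -> L2[0][3]=50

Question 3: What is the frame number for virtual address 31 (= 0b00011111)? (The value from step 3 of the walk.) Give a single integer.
vaddr = 31: l1_idx=0, l2_idx=1
L1[0] = 0; L2[0][1] = 30

Answer: 30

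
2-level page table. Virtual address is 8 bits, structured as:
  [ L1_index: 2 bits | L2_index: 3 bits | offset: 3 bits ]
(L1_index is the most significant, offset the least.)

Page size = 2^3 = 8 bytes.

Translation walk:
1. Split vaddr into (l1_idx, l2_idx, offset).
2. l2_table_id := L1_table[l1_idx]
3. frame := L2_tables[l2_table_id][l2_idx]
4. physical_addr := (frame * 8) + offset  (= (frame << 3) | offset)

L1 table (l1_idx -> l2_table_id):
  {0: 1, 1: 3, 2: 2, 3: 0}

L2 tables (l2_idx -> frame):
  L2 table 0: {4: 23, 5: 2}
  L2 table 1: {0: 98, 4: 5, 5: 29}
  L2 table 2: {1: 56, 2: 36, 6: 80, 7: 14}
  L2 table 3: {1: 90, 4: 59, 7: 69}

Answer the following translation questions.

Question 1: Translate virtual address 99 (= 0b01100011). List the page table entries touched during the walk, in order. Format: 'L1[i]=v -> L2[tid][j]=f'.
vaddr = 99 = 0b01100011
Split: l1_idx=1, l2_idx=4, offset=3

Answer: L1[1]=3 -> L2[3][4]=59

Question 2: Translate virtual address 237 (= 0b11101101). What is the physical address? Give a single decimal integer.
Answer: 21

Derivation:
vaddr = 237 = 0b11101101
Split: l1_idx=3, l2_idx=5, offset=5
L1[3] = 0
L2[0][5] = 2
paddr = 2 * 8 + 5 = 21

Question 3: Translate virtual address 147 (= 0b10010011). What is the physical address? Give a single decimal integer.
vaddr = 147 = 0b10010011
Split: l1_idx=2, l2_idx=2, offset=3
L1[2] = 2
L2[2][2] = 36
paddr = 36 * 8 + 3 = 291

Answer: 291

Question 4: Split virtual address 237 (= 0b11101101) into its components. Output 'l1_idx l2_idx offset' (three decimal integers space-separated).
vaddr = 237 = 0b11101101
  top 2 bits -> l1_idx = 3
  next 3 bits -> l2_idx = 5
  bottom 3 bits -> offset = 5

Answer: 3 5 5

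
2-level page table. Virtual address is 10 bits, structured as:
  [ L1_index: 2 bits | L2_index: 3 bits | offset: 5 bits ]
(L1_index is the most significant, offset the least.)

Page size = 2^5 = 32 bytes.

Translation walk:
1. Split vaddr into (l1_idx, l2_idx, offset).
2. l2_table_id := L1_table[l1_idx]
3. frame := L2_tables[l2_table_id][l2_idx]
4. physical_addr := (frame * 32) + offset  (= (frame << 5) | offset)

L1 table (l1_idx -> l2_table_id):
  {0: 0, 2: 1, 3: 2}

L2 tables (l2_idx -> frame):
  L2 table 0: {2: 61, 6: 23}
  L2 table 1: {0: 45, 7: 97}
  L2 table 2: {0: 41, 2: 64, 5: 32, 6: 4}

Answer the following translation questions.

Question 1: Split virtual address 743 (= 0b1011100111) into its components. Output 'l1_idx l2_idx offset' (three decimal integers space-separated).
Answer: 2 7 7

Derivation:
vaddr = 743 = 0b1011100111
  top 2 bits -> l1_idx = 2
  next 3 bits -> l2_idx = 7
  bottom 5 bits -> offset = 7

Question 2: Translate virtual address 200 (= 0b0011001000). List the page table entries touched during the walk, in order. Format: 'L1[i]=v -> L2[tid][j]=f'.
vaddr = 200 = 0b0011001000
Split: l1_idx=0, l2_idx=6, offset=8

Answer: L1[0]=0 -> L2[0][6]=23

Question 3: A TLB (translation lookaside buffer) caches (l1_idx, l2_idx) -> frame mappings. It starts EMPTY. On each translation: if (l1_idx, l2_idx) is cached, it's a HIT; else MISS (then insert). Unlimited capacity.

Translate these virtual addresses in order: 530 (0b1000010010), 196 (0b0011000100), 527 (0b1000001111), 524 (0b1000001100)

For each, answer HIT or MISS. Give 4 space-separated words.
Answer: MISS MISS HIT HIT

Derivation:
vaddr=530: (2,0) not in TLB -> MISS, insert
vaddr=196: (0,6) not in TLB -> MISS, insert
vaddr=527: (2,0) in TLB -> HIT
vaddr=524: (2,0) in TLB -> HIT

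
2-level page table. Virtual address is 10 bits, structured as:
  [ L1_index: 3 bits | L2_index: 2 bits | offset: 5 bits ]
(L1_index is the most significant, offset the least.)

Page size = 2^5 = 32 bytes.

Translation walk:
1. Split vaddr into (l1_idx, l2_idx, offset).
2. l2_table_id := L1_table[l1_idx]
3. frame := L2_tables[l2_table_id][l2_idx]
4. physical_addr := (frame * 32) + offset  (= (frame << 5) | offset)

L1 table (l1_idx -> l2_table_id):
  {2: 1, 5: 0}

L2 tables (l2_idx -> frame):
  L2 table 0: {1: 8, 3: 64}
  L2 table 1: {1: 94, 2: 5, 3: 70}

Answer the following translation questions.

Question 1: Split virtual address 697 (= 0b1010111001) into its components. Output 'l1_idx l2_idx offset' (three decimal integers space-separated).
vaddr = 697 = 0b1010111001
  top 3 bits -> l1_idx = 5
  next 2 bits -> l2_idx = 1
  bottom 5 bits -> offset = 25

Answer: 5 1 25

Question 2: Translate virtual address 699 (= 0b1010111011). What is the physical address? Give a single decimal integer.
Answer: 283

Derivation:
vaddr = 699 = 0b1010111011
Split: l1_idx=5, l2_idx=1, offset=27
L1[5] = 0
L2[0][1] = 8
paddr = 8 * 32 + 27 = 283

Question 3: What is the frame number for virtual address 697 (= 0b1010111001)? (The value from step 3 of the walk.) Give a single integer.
Answer: 8

Derivation:
vaddr = 697: l1_idx=5, l2_idx=1
L1[5] = 0; L2[0][1] = 8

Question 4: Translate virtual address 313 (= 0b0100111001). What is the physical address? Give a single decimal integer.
vaddr = 313 = 0b0100111001
Split: l1_idx=2, l2_idx=1, offset=25
L1[2] = 1
L2[1][1] = 94
paddr = 94 * 32 + 25 = 3033

Answer: 3033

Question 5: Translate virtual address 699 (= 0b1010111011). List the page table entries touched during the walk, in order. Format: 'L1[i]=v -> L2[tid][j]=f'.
vaddr = 699 = 0b1010111011
Split: l1_idx=5, l2_idx=1, offset=27

Answer: L1[5]=0 -> L2[0][1]=8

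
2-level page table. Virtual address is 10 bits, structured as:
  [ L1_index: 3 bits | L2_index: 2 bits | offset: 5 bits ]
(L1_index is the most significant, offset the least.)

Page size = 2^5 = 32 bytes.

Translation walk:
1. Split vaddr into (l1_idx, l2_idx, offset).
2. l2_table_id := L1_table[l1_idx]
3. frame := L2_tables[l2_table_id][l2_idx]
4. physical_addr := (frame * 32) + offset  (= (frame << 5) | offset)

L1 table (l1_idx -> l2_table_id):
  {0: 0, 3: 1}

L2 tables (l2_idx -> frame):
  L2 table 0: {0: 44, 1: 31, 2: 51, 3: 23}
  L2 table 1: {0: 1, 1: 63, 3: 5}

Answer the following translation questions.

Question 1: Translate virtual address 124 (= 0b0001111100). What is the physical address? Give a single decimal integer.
Answer: 764

Derivation:
vaddr = 124 = 0b0001111100
Split: l1_idx=0, l2_idx=3, offset=28
L1[0] = 0
L2[0][3] = 23
paddr = 23 * 32 + 28 = 764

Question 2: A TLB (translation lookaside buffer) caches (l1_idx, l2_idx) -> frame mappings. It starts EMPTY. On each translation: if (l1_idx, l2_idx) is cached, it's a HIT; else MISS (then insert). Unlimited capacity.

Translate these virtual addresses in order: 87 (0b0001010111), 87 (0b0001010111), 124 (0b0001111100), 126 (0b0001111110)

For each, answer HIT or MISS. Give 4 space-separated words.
Answer: MISS HIT MISS HIT

Derivation:
vaddr=87: (0,2) not in TLB -> MISS, insert
vaddr=87: (0,2) in TLB -> HIT
vaddr=124: (0,3) not in TLB -> MISS, insert
vaddr=126: (0,3) in TLB -> HIT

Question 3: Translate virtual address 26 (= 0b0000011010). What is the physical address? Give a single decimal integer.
vaddr = 26 = 0b0000011010
Split: l1_idx=0, l2_idx=0, offset=26
L1[0] = 0
L2[0][0] = 44
paddr = 44 * 32 + 26 = 1434

Answer: 1434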